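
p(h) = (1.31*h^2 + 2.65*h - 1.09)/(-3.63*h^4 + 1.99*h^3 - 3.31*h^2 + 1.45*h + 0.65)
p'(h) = (2.62*h + 2.65)/(-3.63*h^4 + 1.99*h^3 - 3.31*h^2 + 1.45*h + 0.65) + (1.31*h^2 + 2.65*h - 1.09)*(14.52*h^3 - 5.97*h^2 + 6.62*h - 1.45)/(-3.63*h^4 + 1.99*h^3 - 3.31*h^2 + 1.45*h + 0.65)^2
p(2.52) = -0.11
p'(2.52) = 0.10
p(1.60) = -0.31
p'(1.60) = 0.45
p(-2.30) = 0.00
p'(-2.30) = 0.03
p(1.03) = -0.92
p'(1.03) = 2.57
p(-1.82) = 0.02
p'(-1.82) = 0.08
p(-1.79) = 0.03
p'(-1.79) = 0.08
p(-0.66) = 0.75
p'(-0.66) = 2.85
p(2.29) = -0.13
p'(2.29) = 0.14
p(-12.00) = -0.00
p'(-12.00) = -0.00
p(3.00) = -0.07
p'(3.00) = 0.06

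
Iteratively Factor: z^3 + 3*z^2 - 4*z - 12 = (z + 2)*(z^2 + z - 6) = (z + 2)*(z + 3)*(z - 2)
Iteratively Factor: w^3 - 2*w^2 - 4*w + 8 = (w + 2)*(w^2 - 4*w + 4) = (w - 2)*(w + 2)*(w - 2)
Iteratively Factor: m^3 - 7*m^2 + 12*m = (m)*(m^2 - 7*m + 12) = m*(m - 4)*(m - 3)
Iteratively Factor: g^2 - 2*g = (g - 2)*(g)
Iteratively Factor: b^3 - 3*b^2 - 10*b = (b)*(b^2 - 3*b - 10) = b*(b + 2)*(b - 5)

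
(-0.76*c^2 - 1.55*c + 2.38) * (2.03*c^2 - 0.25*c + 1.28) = -1.5428*c^4 - 2.9565*c^3 + 4.2461*c^2 - 2.579*c + 3.0464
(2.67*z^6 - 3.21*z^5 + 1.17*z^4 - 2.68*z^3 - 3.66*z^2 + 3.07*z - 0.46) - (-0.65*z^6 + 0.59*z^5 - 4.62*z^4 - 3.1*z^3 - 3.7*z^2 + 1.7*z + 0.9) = 3.32*z^6 - 3.8*z^5 + 5.79*z^4 + 0.42*z^3 + 0.04*z^2 + 1.37*z - 1.36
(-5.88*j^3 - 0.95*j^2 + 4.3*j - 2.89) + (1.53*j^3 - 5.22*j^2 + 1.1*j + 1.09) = -4.35*j^3 - 6.17*j^2 + 5.4*j - 1.8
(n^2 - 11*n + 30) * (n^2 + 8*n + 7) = n^4 - 3*n^3 - 51*n^2 + 163*n + 210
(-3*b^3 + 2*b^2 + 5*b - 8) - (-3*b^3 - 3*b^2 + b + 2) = 5*b^2 + 4*b - 10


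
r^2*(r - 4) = r^3 - 4*r^2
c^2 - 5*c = c*(c - 5)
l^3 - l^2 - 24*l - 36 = (l - 6)*(l + 2)*(l + 3)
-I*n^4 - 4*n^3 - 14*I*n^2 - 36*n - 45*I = (n - 5*I)*(n - 3*I)*(n + 3*I)*(-I*n + 1)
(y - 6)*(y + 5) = y^2 - y - 30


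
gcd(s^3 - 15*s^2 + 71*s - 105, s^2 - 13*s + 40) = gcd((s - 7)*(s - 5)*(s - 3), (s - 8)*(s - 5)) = s - 5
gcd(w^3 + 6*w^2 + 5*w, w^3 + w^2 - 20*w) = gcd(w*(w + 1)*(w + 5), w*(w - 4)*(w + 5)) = w^2 + 5*w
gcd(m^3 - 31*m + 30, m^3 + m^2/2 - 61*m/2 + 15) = m^2 + m - 30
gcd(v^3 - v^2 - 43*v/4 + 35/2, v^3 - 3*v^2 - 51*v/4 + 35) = v^2 + v - 35/4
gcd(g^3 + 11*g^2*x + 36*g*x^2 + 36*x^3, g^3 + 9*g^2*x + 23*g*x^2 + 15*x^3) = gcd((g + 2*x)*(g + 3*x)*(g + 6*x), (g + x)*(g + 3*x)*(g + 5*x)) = g + 3*x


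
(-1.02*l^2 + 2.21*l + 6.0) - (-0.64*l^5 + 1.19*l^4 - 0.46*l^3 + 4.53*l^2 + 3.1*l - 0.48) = 0.64*l^5 - 1.19*l^4 + 0.46*l^3 - 5.55*l^2 - 0.89*l + 6.48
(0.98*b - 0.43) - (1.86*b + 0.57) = -0.88*b - 1.0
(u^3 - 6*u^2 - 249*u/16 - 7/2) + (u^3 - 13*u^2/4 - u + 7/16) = 2*u^3 - 37*u^2/4 - 265*u/16 - 49/16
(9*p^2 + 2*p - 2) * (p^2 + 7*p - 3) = 9*p^4 + 65*p^3 - 15*p^2 - 20*p + 6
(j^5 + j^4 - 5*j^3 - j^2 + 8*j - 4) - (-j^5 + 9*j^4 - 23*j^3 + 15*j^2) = 2*j^5 - 8*j^4 + 18*j^3 - 16*j^2 + 8*j - 4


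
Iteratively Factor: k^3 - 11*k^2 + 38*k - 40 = (k - 4)*(k^2 - 7*k + 10) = (k - 4)*(k - 2)*(k - 5)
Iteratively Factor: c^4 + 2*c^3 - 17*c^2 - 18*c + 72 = (c - 3)*(c^3 + 5*c^2 - 2*c - 24) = (c - 3)*(c + 3)*(c^2 + 2*c - 8) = (c - 3)*(c + 3)*(c + 4)*(c - 2)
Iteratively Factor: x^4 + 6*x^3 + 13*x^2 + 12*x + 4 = (x + 1)*(x^3 + 5*x^2 + 8*x + 4) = (x + 1)*(x + 2)*(x^2 + 3*x + 2) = (x + 1)^2*(x + 2)*(x + 2)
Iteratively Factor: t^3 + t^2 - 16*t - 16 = (t + 4)*(t^2 - 3*t - 4) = (t + 1)*(t + 4)*(t - 4)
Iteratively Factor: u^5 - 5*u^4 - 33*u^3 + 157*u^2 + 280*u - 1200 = (u - 3)*(u^4 - 2*u^3 - 39*u^2 + 40*u + 400) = (u - 5)*(u - 3)*(u^3 + 3*u^2 - 24*u - 80) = (u - 5)*(u - 3)*(u + 4)*(u^2 - u - 20) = (u - 5)^2*(u - 3)*(u + 4)*(u + 4)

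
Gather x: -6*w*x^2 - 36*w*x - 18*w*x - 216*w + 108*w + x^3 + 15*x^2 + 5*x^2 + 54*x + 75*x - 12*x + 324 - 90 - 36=-108*w + x^3 + x^2*(20 - 6*w) + x*(117 - 54*w) + 198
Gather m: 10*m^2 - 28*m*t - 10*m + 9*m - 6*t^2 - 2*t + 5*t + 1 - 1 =10*m^2 + m*(-28*t - 1) - 6*t^2 + 3*t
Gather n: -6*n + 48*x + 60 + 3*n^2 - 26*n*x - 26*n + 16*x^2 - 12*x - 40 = 3*n^2 + n*(-26*x - 32) + 16*x^2 + 36*x + 20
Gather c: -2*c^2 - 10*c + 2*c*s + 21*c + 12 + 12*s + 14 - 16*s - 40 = -2*c^2 + c*(2*s + 11) - 4*s - 14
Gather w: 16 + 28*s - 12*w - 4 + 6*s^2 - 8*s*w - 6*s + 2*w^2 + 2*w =6*s^2 + 22*s + 2*w^2 + w*(-8*s - 10) + 12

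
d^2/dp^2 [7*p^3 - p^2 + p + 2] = 42*p - 2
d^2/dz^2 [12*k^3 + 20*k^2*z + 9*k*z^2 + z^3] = 18*k + 6*z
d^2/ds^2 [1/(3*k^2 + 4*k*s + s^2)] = 2*(-3*k^2 - 4*k*s - s^2 + 4*(2*k + s)^2)/(3*k^2 + 4*k*s + s^2)^3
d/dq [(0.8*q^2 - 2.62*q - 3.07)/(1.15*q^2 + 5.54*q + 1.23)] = (7.445*q^2 + 9.029*q + 13.7852)/(1.3225*q^4 + 12.742*q^3 + 33.5206*q^2 + 13.6284*q + 1.5129)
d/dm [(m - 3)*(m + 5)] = 2*m + 2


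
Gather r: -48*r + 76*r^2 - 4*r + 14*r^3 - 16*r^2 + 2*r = 14*r^3 + 60*r^2 - 50*r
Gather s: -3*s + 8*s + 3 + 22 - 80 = 5*s - 55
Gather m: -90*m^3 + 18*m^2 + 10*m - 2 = -90*m^3 + 18*m^2 + 10*m - 2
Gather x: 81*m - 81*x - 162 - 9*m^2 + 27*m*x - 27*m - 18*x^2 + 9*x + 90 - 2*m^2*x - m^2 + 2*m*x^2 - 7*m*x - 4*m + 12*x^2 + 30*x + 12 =-10*m^2 + 50*m + x^2*(2*m - 6) + x*(-2*m^2 + 20*m - 42) - 60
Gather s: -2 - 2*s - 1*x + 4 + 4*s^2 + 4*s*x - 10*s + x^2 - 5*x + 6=4*s^2 + s*(4*x - 12) + x^2 - 6*x + 8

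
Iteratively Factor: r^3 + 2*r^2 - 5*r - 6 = (r - 2)*(r^2 + 4*r + 3) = (r - 2)*(r + 3)*(r + 1)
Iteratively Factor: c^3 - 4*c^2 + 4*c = (c - 2)*(c^2 - 2*c) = c*(c - 2)*(c - 2)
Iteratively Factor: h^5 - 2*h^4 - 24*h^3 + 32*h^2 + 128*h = (h)*(h^4 - 2*h^3 - 24*h^2 + 32*h + 128) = h*(h - 4)*(h^3 + 2*h^2 - 16*h - 32) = h*(h - 4)*(h + 2)*(h^2 - 16) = h*(h - 4)*(h + 2)*(h + 4)*(h - 4)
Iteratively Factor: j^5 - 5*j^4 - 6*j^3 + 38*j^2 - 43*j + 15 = (j - 1)*(j^4 - 4*j^3 - 10*j^2 + 28*j - 15) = (j - 5)*(j - 1)*(j^3 + j^2 - 5*j + 3) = (j - 5)*(j - 1)^2*(j^2 + 2*j - 3) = (j - 5)*(j - 1)^3*(j + 3)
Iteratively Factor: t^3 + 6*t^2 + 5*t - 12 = (t - 1)*(t^2 + 7*t + 12) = (t - 1)*(t + 4)*(t + 3)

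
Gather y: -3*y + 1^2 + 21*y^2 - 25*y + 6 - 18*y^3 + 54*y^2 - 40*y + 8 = -18*y^3 + 75*y^2 - 68*y + 15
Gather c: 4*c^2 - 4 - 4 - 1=4*c^2 - 9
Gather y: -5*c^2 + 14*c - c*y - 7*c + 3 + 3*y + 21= -5*c^2 + 7*c + y*(3 - c) + 24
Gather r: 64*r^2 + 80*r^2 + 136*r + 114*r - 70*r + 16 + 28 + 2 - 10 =144*r^2 + 180*r + 36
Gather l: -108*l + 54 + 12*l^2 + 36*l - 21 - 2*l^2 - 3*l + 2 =10*l^2 - 75*l + 35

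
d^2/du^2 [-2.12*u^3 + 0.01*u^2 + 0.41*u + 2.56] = 0.02 - 12.72*u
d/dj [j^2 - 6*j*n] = 2*j - 6*n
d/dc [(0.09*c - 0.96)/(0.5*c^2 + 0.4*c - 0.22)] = (-0.045*c^2 + 0.96*c + 0.3642)/(0.25*c^4 + 0.4*c^3 - 0.06*c^2 - 0.176*c + 0.0484)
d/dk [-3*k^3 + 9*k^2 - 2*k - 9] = -9*k^2 + 18*k - 2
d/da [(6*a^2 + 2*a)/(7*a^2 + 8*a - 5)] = 2*(17*a^2 - 30*a - 5)/(49*a^4 + 112*a^3 - 6*a^2 - 80*a + 25)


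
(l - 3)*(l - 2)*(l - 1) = l^3 - 6*l^2 + 11*l - 6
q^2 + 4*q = q*(q + 4)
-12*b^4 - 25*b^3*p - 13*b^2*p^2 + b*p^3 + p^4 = (-4*b + p)*(b + p)^2*(3*b + p)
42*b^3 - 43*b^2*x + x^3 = (-6*b + x)*(-b + x)*(7*b + x)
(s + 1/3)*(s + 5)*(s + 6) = s^3 + 34*s^2/3 + 101*s/3 + 10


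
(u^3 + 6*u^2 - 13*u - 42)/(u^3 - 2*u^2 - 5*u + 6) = (u + 7)/(u - 1)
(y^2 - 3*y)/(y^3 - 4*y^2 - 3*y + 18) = y/(y^2 - y - 6)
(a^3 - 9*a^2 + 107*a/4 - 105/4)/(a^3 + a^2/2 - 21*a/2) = (4*a^2 - 24*a + 35)/(2*a*(2*a + 7))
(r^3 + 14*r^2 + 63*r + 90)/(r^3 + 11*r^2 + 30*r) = (r + 3)/r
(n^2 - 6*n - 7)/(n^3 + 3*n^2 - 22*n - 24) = (n - 7)/(n^2 + 2*n - 24)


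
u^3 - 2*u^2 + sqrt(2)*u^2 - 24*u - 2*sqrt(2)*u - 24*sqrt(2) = (u - 6)*(u + 4)*(u + sqrt(2))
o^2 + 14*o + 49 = (o + 7)^2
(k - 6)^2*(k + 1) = k^3 - 11*k^2 + 24*k + 36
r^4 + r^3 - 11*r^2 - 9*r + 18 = (r - 3)*(r - 1)*(r + 2)*(r + 3)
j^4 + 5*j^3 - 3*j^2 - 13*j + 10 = (j - 1)^2*(j + 2)*(j + 5)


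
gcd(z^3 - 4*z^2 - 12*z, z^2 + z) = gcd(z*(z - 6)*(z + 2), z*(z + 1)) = z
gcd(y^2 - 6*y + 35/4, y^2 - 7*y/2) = y - 7/2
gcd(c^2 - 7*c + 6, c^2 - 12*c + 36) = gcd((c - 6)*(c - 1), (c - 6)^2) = c - 6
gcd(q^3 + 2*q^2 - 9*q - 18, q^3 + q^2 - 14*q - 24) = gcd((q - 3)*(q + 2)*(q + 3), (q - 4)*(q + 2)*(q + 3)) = q^2 + 5*q + 6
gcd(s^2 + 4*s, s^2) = s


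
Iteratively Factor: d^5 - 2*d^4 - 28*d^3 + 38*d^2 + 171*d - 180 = (d + 3)*(d^4 - 5*d^3 - 13*d^2 + 77*d - 60) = (d - 5)*(d + 3)*(d^3 - 13*d + 12) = (d - 5)*(d - 1)*(d + 3)*(d^2 + d - 12) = (d - 5)*(d - 1)*(d + 3)*(d + 4)*(d - 3)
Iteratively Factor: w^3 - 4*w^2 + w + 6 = (w - 2)*(w^2 - 2*w - 3) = (w - 3)*(w - 2)*(w + 1)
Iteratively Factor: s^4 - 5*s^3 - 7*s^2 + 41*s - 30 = (s - 2)*(s^3 - 3*s^2 - 13*s + 15) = (s - 2)*(s - 1)*(s^2 - 2*s - 15) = (s - 5)*(s - 2)*(s - 1)*(s + 3)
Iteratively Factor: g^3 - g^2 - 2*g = (g - 2)*(g^2 + g) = (g - 2)*(g + 1)*(g)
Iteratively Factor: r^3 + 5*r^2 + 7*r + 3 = (r + 1)*(r^2 + 4*r + 3) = (r + 1)*(r + 3)*(r + 1)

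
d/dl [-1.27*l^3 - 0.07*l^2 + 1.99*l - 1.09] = -3.81*l^2 - 0.14*l + 1.99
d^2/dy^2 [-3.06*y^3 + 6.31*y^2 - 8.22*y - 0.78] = 12.62 - 18.36*y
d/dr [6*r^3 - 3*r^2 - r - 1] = 18*r^2 - 6*r - 1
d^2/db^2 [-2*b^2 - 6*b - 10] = -4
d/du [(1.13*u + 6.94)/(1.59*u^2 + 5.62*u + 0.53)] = (1.7967*u^2 + 6.3506*u - (1.13*u + 6.94)*(3.18*u + 5.62) + 0.5989)/(1.59*u^2 + 5.62*u + 0.53)^2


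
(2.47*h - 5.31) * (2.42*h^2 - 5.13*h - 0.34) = 5.9774*h^3 - 25.5213*h^2 + 26.4005*h + 1.8054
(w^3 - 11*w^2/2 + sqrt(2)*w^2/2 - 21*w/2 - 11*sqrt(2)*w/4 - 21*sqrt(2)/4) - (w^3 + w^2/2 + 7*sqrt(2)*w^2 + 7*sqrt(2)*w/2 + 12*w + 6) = -13*sqrt(2)*w^2/2 - 6*w^2 - 45*w/2 - 25*sqrt(2)*w/4 - 21*sqrt(2)/4 - 6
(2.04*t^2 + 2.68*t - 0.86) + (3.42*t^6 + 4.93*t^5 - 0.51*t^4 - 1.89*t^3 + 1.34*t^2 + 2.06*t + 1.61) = 3.42*t^6 + 4.93*t^5 - 0.51*t^4 - 1.89*t^3 + 3.38*t^2 + 4.74*t + 0.75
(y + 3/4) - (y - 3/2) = 9/4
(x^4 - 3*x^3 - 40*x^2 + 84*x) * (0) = 0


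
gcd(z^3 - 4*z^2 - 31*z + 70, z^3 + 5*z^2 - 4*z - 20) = z^2 + 3*z - 10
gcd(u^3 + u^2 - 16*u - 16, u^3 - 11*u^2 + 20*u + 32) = u^2 - 3*u - 4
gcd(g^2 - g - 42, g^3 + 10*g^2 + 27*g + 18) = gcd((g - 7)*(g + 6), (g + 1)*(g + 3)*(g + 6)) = g + 6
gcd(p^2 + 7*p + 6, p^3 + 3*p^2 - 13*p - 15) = p + 1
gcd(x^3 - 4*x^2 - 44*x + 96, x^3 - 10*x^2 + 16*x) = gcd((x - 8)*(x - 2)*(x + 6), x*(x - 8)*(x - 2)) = x^2 - 10*x + 16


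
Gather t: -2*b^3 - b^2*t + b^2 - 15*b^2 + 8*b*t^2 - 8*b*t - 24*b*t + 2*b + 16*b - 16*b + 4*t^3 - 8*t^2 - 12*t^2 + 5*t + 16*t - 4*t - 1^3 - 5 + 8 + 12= -2*b^3 - 14*b^2 + 2*b + 4*t^3 + t^2*(8*b - 20) + t*(-b^2 - 32*b + 17) + 14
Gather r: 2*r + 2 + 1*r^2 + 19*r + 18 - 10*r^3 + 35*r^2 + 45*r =-10*r^3 + 36*r^2 + 66*r + 20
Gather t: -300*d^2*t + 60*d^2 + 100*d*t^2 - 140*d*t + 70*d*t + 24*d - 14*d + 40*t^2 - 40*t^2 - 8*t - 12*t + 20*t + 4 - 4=60*d^2 + 100*d*t^2 + 10*d + t*(-300*d^2 - 70*d)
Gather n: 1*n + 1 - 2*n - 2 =-n - 1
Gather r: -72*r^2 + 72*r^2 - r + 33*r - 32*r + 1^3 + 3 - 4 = 0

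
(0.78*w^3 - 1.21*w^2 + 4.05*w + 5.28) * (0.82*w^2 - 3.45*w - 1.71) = 0.6396*w^5 - 3.6832*w^4 + 6.1617*w^3 - 7.5738*w^2 - 25.1415*w - 9.0288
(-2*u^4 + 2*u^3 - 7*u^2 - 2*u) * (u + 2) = -2*u^5 - 2*u^4 - 3*u^3 - 16*u^2 - 4*u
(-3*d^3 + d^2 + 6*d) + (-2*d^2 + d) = -3*d^3 - d^2 + 7*d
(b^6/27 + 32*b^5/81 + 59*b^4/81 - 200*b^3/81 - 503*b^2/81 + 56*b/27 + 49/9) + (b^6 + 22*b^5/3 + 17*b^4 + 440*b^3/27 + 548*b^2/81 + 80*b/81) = 28*b^6/27 + 626*b^5/81 + 1436*b^4/81 + 1120*b^3/81 + 5*b^2/9 + 248*b/81 + 49/9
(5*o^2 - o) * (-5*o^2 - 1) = -25*o^4 + 5*o^3 - 5*o^2 + o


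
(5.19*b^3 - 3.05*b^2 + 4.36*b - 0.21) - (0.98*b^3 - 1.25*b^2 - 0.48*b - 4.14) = 4.21*b^3 - 1.8*b^2 + 4.84*b + 3.93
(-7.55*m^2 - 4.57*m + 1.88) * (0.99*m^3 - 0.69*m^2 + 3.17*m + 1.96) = -7.4745*m^5 + 0.685199999999999*m^4 - 18.919*m^3 - 30.5821*m^2 - 2.9976*m + 3.6848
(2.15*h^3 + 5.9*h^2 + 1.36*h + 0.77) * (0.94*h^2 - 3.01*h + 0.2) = 2.021*h^5 - 0.925499999999999*h^4 - 16.0506*h^3 - 2.1898*h^2 - 2.0457*h + 0.154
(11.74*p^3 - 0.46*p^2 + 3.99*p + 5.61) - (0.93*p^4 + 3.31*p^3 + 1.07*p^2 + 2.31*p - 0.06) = -0.93*p^4 + 8.43*p^3 - 1.53*p^2 + 1.68*p + 5.67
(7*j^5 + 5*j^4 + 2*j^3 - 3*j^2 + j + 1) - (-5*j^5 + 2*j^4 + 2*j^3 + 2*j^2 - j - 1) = 12*j^5 + 3*j^4 - 5*j^2 + 2*j + 2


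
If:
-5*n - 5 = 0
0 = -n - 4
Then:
No Solution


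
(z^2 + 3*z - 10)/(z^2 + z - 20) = (z - 2)/(z - 4)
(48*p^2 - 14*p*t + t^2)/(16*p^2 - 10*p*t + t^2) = (6*p - t)/(2*p - t)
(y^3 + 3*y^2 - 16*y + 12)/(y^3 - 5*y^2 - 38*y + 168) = (y^2 - 3*y + 2)/(y^2 - 11*y + 28)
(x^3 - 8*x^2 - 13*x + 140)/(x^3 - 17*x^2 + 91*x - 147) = (x^2 - x - 20)/(x^2 - 10*x + 21)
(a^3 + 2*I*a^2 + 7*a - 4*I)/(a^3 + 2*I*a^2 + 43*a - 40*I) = (a^2 + 3*I*a + 4)/(a^2 + 3*I*a + 40)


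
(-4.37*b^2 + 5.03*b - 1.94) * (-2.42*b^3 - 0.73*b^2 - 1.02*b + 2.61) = 10.5754*b^5 - 8.9825*b^4 + 5.4803*b^3 - 15.1201*b^2 + 15.1071*b - 5.0634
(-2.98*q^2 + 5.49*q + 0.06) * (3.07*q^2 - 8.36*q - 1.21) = -9.1486*q^4 + 41.7671*q^3 - 42.1064*q^2 - 7.1445*q - 0.0726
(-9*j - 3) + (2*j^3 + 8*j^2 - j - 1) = 2*j^3 + 8*j^2 - 10*j - 4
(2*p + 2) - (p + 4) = p - 2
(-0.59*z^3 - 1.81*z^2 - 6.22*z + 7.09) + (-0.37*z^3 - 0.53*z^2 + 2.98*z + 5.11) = -0.96*z^3 - 2.34*z^2 - 3.24*z + 12.2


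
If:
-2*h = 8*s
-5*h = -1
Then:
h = 1/5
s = -1/20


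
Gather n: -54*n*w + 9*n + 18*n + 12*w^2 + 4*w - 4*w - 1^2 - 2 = n*(27 - 54*w) + 12*w^2 - 3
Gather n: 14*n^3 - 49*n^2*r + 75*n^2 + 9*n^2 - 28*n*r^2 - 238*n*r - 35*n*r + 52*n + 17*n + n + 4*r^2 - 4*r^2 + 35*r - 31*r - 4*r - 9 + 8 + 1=14*n^3 + n^2*(84 - 49*r) + n*(-28*r^2 - 273*r + 70)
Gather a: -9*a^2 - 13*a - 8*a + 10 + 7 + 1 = -9*a^2 - 21*a + 18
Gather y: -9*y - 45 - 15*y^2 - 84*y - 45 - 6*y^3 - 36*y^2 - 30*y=-6*y^3 - 51*y^2 - 123*y - 90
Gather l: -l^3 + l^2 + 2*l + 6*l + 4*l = -l^3 + l^2 + 12*l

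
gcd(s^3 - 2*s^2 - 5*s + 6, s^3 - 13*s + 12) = s^2 - 4*s + 3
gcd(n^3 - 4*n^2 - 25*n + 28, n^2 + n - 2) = n - 1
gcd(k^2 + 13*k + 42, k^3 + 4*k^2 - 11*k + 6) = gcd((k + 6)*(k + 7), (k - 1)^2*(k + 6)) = k + 6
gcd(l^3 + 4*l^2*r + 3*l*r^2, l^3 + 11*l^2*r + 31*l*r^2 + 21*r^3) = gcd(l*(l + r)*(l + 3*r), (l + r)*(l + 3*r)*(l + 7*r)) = l^2 + 4*l*r + 3*r^2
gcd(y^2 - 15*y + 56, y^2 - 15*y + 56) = y^2 - 15*y + 56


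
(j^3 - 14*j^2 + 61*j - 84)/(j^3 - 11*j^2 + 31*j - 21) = (j - 4)/(j - 1)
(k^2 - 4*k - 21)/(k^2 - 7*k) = (k + 3)/k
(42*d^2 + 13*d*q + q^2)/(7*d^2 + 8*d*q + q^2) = (6*d + q)/(d + q)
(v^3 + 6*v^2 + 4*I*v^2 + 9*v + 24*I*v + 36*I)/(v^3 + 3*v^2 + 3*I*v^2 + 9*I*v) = (v^2 + v*(3 + 4*I) + 12*I)/(v*(v + 3*I))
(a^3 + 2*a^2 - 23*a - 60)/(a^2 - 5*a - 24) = (a^2 - a - 20)/(a - 8)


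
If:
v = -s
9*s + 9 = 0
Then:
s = -1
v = 1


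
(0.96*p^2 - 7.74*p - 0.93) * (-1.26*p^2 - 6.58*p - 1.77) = -1.2096*p^4 + 3.4356*p^3 + 50.4018*p^2 + 19.8192*p + 1.6461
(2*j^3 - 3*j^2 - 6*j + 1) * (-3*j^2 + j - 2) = -6*j^5 + 11*j^4 + 11*j^3 - 3*j^2 + 13*j - 2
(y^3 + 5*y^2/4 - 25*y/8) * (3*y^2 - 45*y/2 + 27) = 3*y^5 - 75*y^4/4 - 21*y^3/2 + 1665*y^2/16 - 675*y/8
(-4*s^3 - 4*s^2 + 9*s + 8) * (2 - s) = 4*s^4 - 4*s^3 - 17*s^2 + 10*s + 16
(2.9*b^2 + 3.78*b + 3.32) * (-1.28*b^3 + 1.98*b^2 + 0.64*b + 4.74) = -3.712*b^5 + 0.9036*b^4 + 5.0908*b^3 + 22.7388*b^2 + 20.042*b + 15.7368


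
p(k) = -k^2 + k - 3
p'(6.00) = -11.00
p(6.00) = -33.00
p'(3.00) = -5.00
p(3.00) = -9.00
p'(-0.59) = 2.18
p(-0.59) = -3.94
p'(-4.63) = 10.26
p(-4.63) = -29.07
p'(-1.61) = 4.22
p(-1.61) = -7.20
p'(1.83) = -2.66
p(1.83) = -4.52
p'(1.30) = -1.60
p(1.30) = -3.39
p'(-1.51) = 4.02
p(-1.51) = -6.79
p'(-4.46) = 9.92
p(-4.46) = -27.35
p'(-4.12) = 9.24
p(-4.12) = -24.09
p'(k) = 1 - 2*k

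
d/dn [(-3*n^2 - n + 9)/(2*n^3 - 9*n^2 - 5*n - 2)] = (6*n^4 + 4*n^3 - 48*n^2 + 174*n + 47)/(4*n^6 - 36*n^5 + 61*n^4 + 82*n^3 + 61*n^2 + 20*n + 4)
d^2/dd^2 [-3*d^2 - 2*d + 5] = -6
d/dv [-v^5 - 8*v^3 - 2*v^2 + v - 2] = -5*v^4 - 24*v^2 - 4*v + 1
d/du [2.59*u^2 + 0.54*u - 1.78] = 5.18*u + 0.54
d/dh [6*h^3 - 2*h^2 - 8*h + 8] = 18*h^2 - 4*h - 8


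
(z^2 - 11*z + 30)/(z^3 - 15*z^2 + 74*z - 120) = 1/(z - 4)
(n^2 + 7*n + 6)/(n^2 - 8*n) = (n^2 + 7*n + 6)/(n*(n - 8))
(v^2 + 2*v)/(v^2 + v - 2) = v/(v - 1)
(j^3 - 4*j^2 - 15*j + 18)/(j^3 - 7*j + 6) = (j - 6)/(j - 2)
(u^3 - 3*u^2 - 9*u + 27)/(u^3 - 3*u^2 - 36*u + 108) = (u^2 - 9)/(u^2 - 36)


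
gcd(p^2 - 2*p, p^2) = p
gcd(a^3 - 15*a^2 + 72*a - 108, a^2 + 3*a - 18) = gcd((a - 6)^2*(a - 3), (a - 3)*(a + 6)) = a - 3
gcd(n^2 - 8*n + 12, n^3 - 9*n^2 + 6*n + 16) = n - 2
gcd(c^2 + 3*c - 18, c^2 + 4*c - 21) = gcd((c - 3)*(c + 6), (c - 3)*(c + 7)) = c - 3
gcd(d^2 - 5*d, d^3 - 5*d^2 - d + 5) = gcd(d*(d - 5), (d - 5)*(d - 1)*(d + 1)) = d - 5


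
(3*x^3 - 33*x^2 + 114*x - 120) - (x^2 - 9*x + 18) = 3*x^3 - 34*x^2 + 123*x - 138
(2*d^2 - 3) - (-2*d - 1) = 2*d^2 + 2*d - 2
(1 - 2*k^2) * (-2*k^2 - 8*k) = 4*k^4 + 16*k^3 - 2*k^2 - 8*k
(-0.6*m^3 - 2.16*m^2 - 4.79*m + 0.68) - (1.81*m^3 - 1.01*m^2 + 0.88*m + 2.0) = -2.41*m^3 - 1.15*m^2 - 5.67*m - 1.32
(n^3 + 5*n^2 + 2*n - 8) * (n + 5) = n^4 + 10*n^3 + 27*n^2 + 2*n - 40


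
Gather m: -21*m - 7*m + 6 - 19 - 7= -28*m - 20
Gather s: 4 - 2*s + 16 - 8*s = 20 - 10*s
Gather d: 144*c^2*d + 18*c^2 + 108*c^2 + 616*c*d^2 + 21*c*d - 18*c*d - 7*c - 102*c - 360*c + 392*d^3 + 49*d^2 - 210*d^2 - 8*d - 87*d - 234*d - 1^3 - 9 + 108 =126*c^2 - 469*c + 392*d^3 + d^2*(616*c - 161) + d*(144*c^2 + 3*c - 329) + 98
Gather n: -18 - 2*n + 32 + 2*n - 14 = 0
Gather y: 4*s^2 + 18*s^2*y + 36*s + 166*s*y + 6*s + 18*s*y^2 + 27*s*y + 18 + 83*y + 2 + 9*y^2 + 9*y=4*s^2 + 42*s + y^2*(18*s + 9) + y*(18*s^2 + 193*s + 92) + 20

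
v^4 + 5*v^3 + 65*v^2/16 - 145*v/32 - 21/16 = (v - 3/4)*(v + 1/4)*(v + 2)*(v + 7/2)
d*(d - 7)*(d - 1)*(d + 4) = d^4 - 4*d^3 - 25*d^2 + 28*d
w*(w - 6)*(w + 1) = w^3 - 5*w^2 - 6*w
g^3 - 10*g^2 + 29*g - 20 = (g - 5)*(g - 4)*(g - 1)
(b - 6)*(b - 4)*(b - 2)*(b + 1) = b^4 - 11*b^3 + 32*b^2 - 4*b - 48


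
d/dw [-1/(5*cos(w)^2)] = -2*sin(w)/(5*cos(w)^3)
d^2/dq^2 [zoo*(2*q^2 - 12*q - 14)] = zoo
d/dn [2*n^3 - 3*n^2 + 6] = 6*n*(n - 1)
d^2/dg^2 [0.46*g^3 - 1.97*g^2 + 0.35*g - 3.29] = 2.76*g - 3.94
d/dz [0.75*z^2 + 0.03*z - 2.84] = 1.5*z + 0.03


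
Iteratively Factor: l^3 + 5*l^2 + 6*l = (l)*(l^2 + 5*l + 6) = l*(l + 3)*(l + 2)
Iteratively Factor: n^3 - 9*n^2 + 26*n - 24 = (n - 2)*(n^2 - 7*n + 12) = (n - 3)*(n - 2)*(n - 4)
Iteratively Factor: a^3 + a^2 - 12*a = (a + 4)*(a^2 - 3*a) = a*(a + 4)*(a - 3)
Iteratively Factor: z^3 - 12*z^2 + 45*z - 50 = (z - 2)*(z^2 - 10*z + 25) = (z - 5)*(z - 2)*(z - 5)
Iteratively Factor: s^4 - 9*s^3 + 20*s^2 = (s - 4)*(s^3 - 5*s^2) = s*(s - 4)*(s^2 - 5*s) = s^2*(s - 4)*(s - 5)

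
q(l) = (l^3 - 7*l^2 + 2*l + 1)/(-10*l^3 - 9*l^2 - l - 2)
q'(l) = (3*l^2 - 14*l + 2)/(-10*l^3 - 9*l^2 - l - 2) + (30*l^2 + 18*l + 1)*(l^3 - 7*l^2 + 2*l + 1)/(-10*l^3 - 9*l^2 - l - 2)^2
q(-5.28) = -0.29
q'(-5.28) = -0.04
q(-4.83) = -0.31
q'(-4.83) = -0.05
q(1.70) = 0.14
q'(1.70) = -0.04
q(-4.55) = -0.33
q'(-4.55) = -0.06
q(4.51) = 0.04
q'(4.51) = -0.02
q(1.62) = 0.14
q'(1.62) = -0.04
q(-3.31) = -0.45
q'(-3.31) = -0.15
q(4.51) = 0.04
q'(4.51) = -0.02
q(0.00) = -0.50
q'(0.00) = -0.75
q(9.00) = -0.02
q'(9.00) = -0.00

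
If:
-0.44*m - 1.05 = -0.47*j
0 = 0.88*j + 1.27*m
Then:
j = 1.36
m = -0.94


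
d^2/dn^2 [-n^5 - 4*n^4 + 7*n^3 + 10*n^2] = -20*n^3 - 48*n^2 + 42*n + 20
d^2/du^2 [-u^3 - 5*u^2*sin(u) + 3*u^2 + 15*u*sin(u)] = 5*u^2*sin(u) - 15*u*sin(u) - 20*u*cos(u) - 6*u - 10*sin(u) + 30*cos(u) + 6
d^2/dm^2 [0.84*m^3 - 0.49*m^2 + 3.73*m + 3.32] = 5.04*m - 0.98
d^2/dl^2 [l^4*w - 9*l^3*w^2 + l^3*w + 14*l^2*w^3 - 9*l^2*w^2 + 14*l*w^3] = 2*w*(6*l^2 - 27*l*w + 3*l + 14*w^2 - 9*w)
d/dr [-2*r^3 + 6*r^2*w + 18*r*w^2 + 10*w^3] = -6*r^2 + 12*r*w + 18*w^2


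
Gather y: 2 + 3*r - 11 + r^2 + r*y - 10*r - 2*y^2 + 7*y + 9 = r^2 - 7*r - 2*y^2 + y*(r + 7)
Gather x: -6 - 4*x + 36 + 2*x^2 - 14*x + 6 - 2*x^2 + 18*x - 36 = 0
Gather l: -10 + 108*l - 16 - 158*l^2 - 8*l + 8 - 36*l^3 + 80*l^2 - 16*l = -36*l^3 - 78*l^2 + 84*l - 18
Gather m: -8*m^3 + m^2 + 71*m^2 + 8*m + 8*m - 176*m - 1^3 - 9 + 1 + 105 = -8*m^3 + 72*m^2 - 160*m + 96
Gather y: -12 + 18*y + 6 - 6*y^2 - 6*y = -6*y^2 + 12*y - 6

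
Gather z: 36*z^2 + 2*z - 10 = 36*z^2 + 2*z - 10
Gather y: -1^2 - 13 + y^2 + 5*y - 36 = y^2 + 5*y - 50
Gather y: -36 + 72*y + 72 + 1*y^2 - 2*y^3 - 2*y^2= -2*y^3 - y^2 + 72*y + 36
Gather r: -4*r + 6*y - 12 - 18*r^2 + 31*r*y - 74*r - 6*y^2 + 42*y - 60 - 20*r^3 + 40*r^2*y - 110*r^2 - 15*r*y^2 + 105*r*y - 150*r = -20*r^3 + r^2*(40*y - 128) + r*(-15*y^2 + 136*y - 228) - 6*y^2 + 48*y - 72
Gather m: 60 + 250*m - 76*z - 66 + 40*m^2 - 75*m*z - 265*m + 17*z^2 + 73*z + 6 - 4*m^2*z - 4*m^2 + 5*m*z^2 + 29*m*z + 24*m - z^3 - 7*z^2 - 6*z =m^2*(36 - 4*z) + m*(5*z^2 - 46*z + 9) - z^3 + 10*z^2 - 9*z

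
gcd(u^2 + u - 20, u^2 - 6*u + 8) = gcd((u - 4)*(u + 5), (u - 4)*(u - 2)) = u - 4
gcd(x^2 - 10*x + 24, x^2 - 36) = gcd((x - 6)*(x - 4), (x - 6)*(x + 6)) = x - 6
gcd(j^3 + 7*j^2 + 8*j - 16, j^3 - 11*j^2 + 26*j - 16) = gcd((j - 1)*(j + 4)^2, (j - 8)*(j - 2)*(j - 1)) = j - 1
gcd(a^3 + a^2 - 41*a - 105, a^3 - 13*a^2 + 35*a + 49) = a - 7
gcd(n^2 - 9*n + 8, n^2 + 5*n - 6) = n - 1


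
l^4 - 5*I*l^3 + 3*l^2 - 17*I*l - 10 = (l - 5*I)*(l - I)^2*(l + 2*I)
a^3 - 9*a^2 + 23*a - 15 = (a - 5)*(a - 3)*(a - 1)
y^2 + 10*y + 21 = (y + 3)*(y + 7)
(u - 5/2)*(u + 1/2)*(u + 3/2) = u^3 - u^2/2 - 17*u/4 - 15/8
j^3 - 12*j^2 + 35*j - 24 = (j - 8)*(j - 3)*(j - 1)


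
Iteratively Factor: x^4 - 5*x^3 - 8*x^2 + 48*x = (x)*(x^3 - 5*x^2 - 8*x + 48) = x*(x - 4)*(x^2 - x - 12) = x*(x - 4)^2*(x + 3)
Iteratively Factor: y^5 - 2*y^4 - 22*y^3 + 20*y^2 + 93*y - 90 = (y - 5)*(y^4 + 3*y^3 - 7*y^2 - 15*y + 18) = (y - 5)*(y + 3)*(y^3 - 7*y + 6) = (y - 5)*(y - 1)*(y + 3)*(y^2 + y - 6) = (y - 5)*(y - 2)*(y - 1)*(y + 3)*(y + 3)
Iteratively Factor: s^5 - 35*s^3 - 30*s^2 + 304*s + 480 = (s + 3)*(s^4 - 3*s^3 - 26*s^2 + 48*s + 160) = (s - 4)*(s + 3)*(s^3 + s^2 - 22*s - 40) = (s - 5)*(s - 4)*(s + 3)*(s^2 + 6*s + 8) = (s - 5)*(s - 4)*(s + 2)*(s + 3)*(s + 4)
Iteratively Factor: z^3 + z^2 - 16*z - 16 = (z + 1)*(z^2 - 16) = (z - 4)*(z + 1)*(z + 4)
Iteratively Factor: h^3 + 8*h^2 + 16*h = (h + 4)*(h^2 + 4*h) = (h + 4)^2*(h)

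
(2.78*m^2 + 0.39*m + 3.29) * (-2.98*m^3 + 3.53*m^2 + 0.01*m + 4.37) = -8.2844*m^5 + 8.6512*m^4 - 8.3997*m^3 + 23.7662*m^2 + 1.7372*m + 14.3773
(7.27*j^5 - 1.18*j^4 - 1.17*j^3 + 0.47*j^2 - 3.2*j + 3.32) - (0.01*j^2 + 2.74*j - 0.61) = 7.27*j^5 - 1.18*j^4 - 1.17*j^3 + 0.46*j^2 - 5.94*j + 3.93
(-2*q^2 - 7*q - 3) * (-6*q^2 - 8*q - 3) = 12*q^4 + 58*q^3 + 80*q^2 + 45*q + 9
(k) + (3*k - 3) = 4*k - 3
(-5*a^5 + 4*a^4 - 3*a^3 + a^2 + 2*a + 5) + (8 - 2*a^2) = -5*a^5 + 4*a^4 - 3*a^3 - a^2 + 2*a + 13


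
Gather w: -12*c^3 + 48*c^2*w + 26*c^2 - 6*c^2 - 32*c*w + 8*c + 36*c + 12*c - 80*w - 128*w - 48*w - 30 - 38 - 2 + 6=-12*c^3 + 20*c^2 + 56*c + w*(48*c^2 - 32*c - 256) - 64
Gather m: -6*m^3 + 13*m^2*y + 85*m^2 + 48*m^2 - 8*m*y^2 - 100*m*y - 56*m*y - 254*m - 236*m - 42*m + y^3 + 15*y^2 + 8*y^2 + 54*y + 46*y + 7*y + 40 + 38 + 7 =-6*m^3 + m^2*(13*y + 133) + m*(-8*y^2 - 156*y - 532) + y^3 + 23*y^2 + 107*y + 85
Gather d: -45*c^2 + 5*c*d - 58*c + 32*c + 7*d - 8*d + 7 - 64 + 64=-45*c^2 - 26*c + d*(5*c - 1) + 7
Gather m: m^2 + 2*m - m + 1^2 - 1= m^2 + m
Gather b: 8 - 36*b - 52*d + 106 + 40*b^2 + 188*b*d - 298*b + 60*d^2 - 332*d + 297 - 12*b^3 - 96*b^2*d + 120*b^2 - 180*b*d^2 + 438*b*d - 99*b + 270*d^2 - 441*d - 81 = -12*b^3 + b^2*(160 - 96*d) + b*(-180*d^2 + 626*d - 433) + 330*d^2 - 825*d + 330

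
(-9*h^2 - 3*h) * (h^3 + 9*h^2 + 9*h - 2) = -9*h^5 - 84*h^4 - 108*h^3 - 9*h^2 + 6*h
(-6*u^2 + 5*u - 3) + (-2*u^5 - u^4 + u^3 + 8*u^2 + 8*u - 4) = -2*u^5 - u^4 + u^3 + 2*u^2 + 13*u - 7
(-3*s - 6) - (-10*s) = 7*s - 6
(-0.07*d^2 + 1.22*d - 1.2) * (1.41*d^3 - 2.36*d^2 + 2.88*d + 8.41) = -0.0987*d^5 + 1.8854*d^4 - 4.7728*d^3 + 5.7569*d^2 + 6.8042*d - 10.092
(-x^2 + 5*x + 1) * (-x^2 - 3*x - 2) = x^4 - 2*x^3 - 14*x^2 - 13*x - 2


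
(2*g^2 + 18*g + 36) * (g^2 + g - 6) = 2*g^4 + 20*g^3 + 42*g^2 - 72*g - 216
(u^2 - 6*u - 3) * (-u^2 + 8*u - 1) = -u^4 + 14*u^3 - 46*u^2 - 18*u + 3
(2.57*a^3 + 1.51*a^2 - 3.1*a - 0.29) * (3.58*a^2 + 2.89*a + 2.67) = 9.2006*a^5 + 12.8331*a^4 + 0.127799999999999*a^3 - 5.9655*a^2 - 9.1151*a - 0.7743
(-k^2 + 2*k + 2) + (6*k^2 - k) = 5*k^2 + k + 2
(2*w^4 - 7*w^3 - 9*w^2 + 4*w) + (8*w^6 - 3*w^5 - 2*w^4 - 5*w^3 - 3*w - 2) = 8*w^6 - 3*w^5 - 12*w^3 - 9*w^2 + w - 2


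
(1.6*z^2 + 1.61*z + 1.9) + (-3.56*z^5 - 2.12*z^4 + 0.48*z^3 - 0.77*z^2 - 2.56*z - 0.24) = -3.56*z^5 - 2.12*z^4 + 0.48*z^3 + 0.83*z^2 - 0.95*z + 1.66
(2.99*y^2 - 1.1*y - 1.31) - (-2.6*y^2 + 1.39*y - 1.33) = 5.59*y^2 - 2.49*y + 0.02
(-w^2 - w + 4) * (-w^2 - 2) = w^4 + w^3 - 2*w^2 + 2*w - 8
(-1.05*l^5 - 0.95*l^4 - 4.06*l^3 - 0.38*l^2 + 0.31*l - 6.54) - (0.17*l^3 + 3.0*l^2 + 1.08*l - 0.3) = -1.05*l^5 - 0.95*l^4 - 4.23*l^3 - 3.38*l^2 - 0.77*l - 6.24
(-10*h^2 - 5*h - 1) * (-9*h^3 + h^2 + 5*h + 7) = 90*h^5 + 35*h^4 - 46*h^3 - 96*h^2 - 40*h - 7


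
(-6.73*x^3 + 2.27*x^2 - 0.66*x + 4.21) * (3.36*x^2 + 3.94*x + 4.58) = -22.6128*x^5 - 18.889*x^4 - 24.0972*x^3 + 21.9418*x^2 + 13.5646*x + 19.2818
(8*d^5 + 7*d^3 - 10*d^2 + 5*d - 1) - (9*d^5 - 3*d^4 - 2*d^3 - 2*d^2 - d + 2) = -d^5 + 3*d^4 + 9*d^3 - 8*d^2 + 6*d - 3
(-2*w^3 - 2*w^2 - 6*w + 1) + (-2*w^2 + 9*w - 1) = -2*w^3 - 4*w^2 + 3*w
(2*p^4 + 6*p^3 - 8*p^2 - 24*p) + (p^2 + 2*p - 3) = 2*p^4 + 6*p^3 - 7*p^2 - 22*p - 3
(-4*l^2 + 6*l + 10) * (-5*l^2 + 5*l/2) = 20*l^4 - 40*l^3 - 35*l^2 + 25*l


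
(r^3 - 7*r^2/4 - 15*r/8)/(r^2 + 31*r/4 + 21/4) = r*(2*r - 5)/(2*(r + 7))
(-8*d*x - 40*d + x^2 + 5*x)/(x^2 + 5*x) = (-8*d + x)/x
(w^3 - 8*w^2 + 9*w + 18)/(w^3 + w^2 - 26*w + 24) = (w^3 - 8*w^2 + 9*w + 18)/(w^3 + w^2 - 26*w + 24)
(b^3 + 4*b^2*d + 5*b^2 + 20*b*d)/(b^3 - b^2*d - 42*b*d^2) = (b^2 + 4*b*d + 5*b + 20*d)/(b^2 - b*d - 42*d^2)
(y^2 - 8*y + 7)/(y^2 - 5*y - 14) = (y - 1)/(y + 2)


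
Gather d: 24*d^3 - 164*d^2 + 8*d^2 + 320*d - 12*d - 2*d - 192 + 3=24*d^3 - 156*d^2 + 306*d - 189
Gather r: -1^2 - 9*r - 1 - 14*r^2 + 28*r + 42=-14*r^2 + 19*r + 40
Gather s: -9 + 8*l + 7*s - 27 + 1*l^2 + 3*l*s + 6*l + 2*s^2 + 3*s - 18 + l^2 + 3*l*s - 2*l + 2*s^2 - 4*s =2*l^2 + 12*l + 4*s^2 + s*(6*l + 6) - 54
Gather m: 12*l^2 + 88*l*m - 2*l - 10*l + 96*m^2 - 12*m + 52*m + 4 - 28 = 12*l^2 - 12*l + 96*m^2 + m*(88*l + 40) - 24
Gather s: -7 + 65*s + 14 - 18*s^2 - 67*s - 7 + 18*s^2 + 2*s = 0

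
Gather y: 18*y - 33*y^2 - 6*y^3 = -6*y^3 - 33*y^2 + 18*y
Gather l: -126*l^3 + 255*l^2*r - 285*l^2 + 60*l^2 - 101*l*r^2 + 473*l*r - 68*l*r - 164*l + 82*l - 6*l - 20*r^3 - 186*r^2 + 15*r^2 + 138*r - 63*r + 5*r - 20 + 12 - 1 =-126*l^3 + l^2*(255*r - 225) + l*(-101*r^2 + 405*r - 88) - 20*r^3 - 171*r^2 + 80*r - 9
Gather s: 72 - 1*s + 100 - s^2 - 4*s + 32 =-s^2 - 5*s + 204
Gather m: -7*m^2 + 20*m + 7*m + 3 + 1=-7*m^2 + 27*m + 4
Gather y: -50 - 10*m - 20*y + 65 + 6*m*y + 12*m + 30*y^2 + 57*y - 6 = 2*m + 30*y^2 + y*(6*m + 37) + 9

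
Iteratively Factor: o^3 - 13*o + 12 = (o - 1)*(o^2 + o - 12) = (o - 1)*(o + 4)*(o - 3)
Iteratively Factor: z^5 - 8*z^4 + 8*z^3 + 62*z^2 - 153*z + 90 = (z + 3)*(z^4 - 11*z^3 + 41*z^2 - 61*z + 30) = (z - 5)*(z + 3)*(z^3 - 6*z^2 + 11*z - 6) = (z - 5)*(z - 1)*(z + 3)*(z^2 - 5*z + 6) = (z - 5)*(z - 3)*(z - 1)*(z + 3)*(z - 2)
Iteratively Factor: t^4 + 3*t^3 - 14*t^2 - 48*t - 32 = (t - 4)*(t^3 + 7*t^2 + 14*t + 8) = (t - 4)*(t + 4)*(t^2 + 3*t + 2) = (t - 4)*(t + 2)*(t + 4)*(t + 1)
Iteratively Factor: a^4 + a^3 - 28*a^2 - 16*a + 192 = (a + 4)*(a^3 - 3*a^2 - 16*a + 48) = (a - 3)*(a + 4)*(a^2 - 16) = (a - 4)*(a - 3)*(a + 4)*(a + 4)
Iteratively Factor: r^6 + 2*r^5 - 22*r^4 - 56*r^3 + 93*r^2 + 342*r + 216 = (r + 1)*(r^5 + r^4 - 23*r^3 - 33*r^2 + 126*r + 216) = (r + 1)*(r + 2)*(r^4 - r^3 - 21*r^2 + 9*r + 108) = (r + 1)*(r + 2)*(r + 3)*(r^3 - 4*r^2 - 9*r + 36) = (r + 1)*(r + 2)*(r + 3)^2*(r^2 - 7*r + 12) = (r - 3)*(r + 1)*(r + 2)*(r + 3)^2*(r - 4)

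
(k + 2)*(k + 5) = k^2 + 7*k + 10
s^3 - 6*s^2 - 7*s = s*(s - 7)*(s + 1)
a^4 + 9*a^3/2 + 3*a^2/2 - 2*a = a*(a - 1/2)*(a + 1)*(a + 4)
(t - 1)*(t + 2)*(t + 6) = t^3 + 7*t^2 + 4*t - 12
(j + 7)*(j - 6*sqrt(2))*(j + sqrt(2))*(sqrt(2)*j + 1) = sqrt(2)*j^4 - 9*j^3 + 7*sqrt(2)*j^3 - 63*j^2 - 17*sqrt(2)*j^2 - 119*sqrt(2)*j - 12*j - 84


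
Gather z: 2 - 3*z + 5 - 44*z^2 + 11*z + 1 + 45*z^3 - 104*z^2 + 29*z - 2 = 45*z^3 - 148*z^2 + 37*z + 6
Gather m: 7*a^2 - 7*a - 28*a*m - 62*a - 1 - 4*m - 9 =7*a^2 - 69*a + m*(-28*a - 4) - 10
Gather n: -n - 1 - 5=-n - 6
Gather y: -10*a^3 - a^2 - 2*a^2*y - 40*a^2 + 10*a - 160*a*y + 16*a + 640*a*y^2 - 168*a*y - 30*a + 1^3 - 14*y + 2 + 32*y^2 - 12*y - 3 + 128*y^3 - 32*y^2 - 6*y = -10*a^3 - 41*a^2 + 640*a*y^2 - 4*a + 128*y^3 + y*(-2*a^2 - 328*a - 32)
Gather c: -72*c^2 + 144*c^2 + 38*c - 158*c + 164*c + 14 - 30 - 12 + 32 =72*c^2 + 44*c + 4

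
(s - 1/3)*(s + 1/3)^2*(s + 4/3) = s^4 + 5*s^3/3 + s^2/3 - 5*s/27 - 4/81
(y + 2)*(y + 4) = y^2 + 6*y + 8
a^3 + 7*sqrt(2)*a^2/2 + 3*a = a*(a + sqrt(2)/2)*(a + 3*sqrt(2))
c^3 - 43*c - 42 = (c - 7)*(c + 1)*(c + 6)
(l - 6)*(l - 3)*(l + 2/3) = l^3 - 25*l^2/3 + 12*l + 12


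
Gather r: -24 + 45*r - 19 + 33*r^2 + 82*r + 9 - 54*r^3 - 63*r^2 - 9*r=-54*r^3 - 30*r^2 + 118*r - 34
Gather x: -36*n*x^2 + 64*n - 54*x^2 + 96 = 64*n + x^2*(-36*n - 54) + 96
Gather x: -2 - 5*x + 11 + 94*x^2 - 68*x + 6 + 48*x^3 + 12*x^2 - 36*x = 48*x^3 + 106*x^2 - 109*x + 15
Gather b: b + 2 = b + 2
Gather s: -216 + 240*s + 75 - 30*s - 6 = 210*s - 147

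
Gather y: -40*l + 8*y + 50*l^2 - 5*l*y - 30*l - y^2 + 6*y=50*l^2 - 70*l - y^2 + y*(14 - 5*l)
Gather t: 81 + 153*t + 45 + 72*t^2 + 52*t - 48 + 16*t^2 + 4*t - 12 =88*t^2 + 209*t + 66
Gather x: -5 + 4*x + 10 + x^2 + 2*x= x^2 + 6*x + 5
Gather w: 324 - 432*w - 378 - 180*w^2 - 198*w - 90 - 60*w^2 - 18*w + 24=-240*w^2 - 648*w - 120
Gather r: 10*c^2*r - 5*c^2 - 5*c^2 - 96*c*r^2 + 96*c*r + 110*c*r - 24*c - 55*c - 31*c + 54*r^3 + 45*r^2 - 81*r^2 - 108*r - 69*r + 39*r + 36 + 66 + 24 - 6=-10*c^2 - 110*c + 54*r^3 + r^2*(-96*c - 36) + r*(10*c^2 + 206*c - 138) + 120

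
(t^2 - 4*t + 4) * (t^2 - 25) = t^4 - 4*t^3 - 21*t^2 + 100*t - 100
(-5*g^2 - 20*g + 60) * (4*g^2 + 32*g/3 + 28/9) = -20*g^4 - 400*g^3/3 + 100*g^2/9 + 5200*g/9 + 560/3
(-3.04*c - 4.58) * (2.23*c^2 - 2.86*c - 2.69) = -6.7792*c^3 - 1.519*c^2 + 21.2764*c + 12.3202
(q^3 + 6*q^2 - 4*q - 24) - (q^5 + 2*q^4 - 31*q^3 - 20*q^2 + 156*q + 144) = -q^5 - 2*q^4 + 32*q^3 + 26*q^2 - 160*q - 168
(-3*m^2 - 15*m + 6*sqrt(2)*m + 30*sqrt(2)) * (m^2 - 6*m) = -3*m^4 + 3*m^3 + 6*sqrt(2)*m^3 - 6*sqrt(2)*m^2 + 90*m^2 - 180*sqrt(2)*m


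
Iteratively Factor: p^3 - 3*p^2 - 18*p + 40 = (p - 5)*(p^2 + 2*p - 8) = (p - 5)*(p - 2)*(p + 4)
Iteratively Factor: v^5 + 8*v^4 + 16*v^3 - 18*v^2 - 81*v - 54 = (v + 3)*(v^4 + 5*v^3 + v^2 - 21*v - 18) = (v + 3)^2*(v^3 + 2*v^2 - 5*v - 6) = (v - 2)*(v + 3)^2*(v^2 + 4*v + 3) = (v - 2)*(v + 1)*(v + 3)^2*(v + 3)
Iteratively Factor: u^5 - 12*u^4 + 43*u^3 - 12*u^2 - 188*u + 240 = (u - 4)*(u^4 - 8*u^3 + 11*u^2 + 32*u - 60) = (u - 4)*(u - 2)*(u^3 - 6*u^2 - u + 30) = (u - 4)*(u - 3)*(u - 2)*(u^2 - 3*u - 10) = (u - 4)*(u - 3)*(u - 2)*(u + 2)*(u - 5)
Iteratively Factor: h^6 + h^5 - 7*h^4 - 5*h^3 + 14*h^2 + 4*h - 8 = (h + 1)*(h^5 - 7*h^3 + 2*h^2 + 12*h - 8) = (h + 1)*(h + 2)*(h^4 - 2*h^3 - 3*h^2 + 8*h - 4) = (h - 2)*(h + 1)*(h + 2)*(h^3 - 3*h + 2) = (h - 2)*(h - 1)*(h + 1)*(h + 2)*(h^2 + h - 2) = (h - 2)*(h - 1)*(h + 1)*(h + 2)^2*(h - 1)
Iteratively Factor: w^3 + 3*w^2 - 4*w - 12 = (w - 2)*(w^2 + 5*w + 6) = (w - 2)*(w + 3)*(w + 2)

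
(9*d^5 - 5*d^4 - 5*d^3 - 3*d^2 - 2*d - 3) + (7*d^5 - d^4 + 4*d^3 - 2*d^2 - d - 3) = 16*d^5 - 6*d^4 - d^3 - 5*d^2 - 3*d - 6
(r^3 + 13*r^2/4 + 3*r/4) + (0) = r^3 + 13*r^2/4 + 3*r/4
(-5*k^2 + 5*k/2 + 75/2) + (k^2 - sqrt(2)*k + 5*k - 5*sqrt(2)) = -4*k^2 - sqrt(2)*k + 15*k/2 - 5*sqrt(2) + 75/2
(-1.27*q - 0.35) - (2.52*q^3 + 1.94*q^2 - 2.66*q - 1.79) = -2.52*q^3 - 1.94*q^2 + 1.39*q + 1.44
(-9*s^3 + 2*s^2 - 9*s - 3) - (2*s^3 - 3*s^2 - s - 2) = -11*s^3 + 5*s^2 - 8*s - 1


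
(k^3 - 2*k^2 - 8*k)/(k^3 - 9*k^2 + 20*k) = (k + 2)/(k - 5)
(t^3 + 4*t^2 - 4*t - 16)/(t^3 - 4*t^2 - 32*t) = (t^2 - 4)/(t*(t - 8))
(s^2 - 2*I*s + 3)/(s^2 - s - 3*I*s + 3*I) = (s + I)/(s - 1)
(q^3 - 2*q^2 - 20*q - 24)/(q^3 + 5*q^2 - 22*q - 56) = (q^2 - 4*q - 12)/(q^2 + 3*q - 28)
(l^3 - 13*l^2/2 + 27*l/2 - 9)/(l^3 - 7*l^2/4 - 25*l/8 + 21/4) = 4*(l - 3)/(4*l + 7)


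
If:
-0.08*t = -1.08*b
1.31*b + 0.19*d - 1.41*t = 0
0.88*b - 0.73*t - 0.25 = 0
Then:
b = -0.03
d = -2.60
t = -0.38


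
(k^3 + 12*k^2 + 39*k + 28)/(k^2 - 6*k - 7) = (k^2 + 11*k + 28)/(k - 7)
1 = 1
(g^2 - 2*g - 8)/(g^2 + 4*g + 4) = (g - 4)/(g + 2)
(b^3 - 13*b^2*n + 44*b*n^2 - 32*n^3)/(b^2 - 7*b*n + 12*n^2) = (b^2 - 9*b*n + 8*n^2)/(b - 3*n)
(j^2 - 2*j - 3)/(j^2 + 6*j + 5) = (j - 3)/(j + 5)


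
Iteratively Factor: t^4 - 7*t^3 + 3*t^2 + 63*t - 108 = (t + 3)*(t^3 - 10*t^2 + 33*t - 36) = (t - 3)*(t + 3)*(t^2 - 7*t + 12) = (t - 4)*(t - 3)*(t + 3)*(t - 3)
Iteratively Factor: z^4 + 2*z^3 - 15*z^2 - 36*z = (z - 4)*(z^3 + 6*z^2 + 9*z) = (z - 4)*(z + 3)*(z^2 + 3*z) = (z - 4)*(z + 3)^2*(z)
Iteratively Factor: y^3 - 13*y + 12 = (y + 4)*(y^2 - 4*y + 3) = (y - 1)*(y + 4)*(y - 3)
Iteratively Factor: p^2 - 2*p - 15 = (p - 5)*(p + 3)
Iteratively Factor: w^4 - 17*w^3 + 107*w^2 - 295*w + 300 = (w - 5)*(w^3 - 12*w^2 + 47*w - 60) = (w - 5)*(w - 3)*(w^2 - 9*w + 20) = (w - 5)*(w - 4)*(w - 3)*(w - 5)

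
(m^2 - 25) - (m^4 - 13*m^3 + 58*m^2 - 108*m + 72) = -m^4 + 13*m^3 - 57*m^2 + 108*m - 97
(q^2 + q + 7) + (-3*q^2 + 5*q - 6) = -2*q^2 + 6*q + 1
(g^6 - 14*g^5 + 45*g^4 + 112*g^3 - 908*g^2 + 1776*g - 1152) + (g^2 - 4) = g^6 - 14*g^5 + 45*g^4 + 112*g^3 - 907*g^2 + 1776*g - 1156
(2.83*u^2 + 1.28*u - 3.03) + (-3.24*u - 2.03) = 2.83*u^2 - 1.96*u - 5.06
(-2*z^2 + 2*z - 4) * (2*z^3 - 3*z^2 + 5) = -4*z^5 + 10*z^4 - 14*z^3 + 2*z^2 + 10*z - 20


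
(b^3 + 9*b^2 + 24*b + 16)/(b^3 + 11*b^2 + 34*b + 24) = (b + 4)/(b + 6)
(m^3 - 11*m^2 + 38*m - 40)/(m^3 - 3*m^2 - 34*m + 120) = (m - 2)/(m + 6)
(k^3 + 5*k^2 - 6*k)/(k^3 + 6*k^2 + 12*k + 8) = k*(k^2 + 5*k - 6)/(k^3 + 6*k^2 + 12*k + 8)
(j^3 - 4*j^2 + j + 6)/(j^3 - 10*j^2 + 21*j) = (j^2 - j - 2)/(j*(j - 7))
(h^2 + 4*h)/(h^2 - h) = (h + 4)/(h - 1)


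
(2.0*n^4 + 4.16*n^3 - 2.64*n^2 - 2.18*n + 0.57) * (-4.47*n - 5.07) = -8.94*n^5 - 28.7352*n^4 - 9.2904*n^3 + 23.1294*n^2 + 8.5047*n - 2.8899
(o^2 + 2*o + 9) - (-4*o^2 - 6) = 5*o^2 + 2*o + 15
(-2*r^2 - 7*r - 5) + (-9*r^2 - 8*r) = -11*r^2 - 15*r - 5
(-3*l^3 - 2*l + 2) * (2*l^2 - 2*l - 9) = -6*l^5 + 6*l^4 + 23*l^3 + 8*l^2 + 14*l - 18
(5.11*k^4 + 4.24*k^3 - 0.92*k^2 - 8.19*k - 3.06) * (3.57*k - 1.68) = 18.2427*k^5 + 6.552*k^4 - 10.4076*k^3 - 27.6927*k^2 + 2.835*k + 5.1408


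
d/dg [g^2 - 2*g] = 2*g - 2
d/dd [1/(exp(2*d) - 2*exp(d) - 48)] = 2*(1 - exp(d))*exp(d)/(-exp(2*d) + 2*exp(d) + 48)^2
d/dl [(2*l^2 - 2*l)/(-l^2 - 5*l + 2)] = 4*(-3*l^2 + 2*l - 1)/(l^4 + 10*l^3 + 21*l^2 - 20*l + 4)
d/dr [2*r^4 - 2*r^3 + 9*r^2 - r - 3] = 8*r^3 - 6*r^2 + 18*r - 1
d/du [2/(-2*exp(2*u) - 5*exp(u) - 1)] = (8*exp(u) + 10)*exp(u)/(2*exp(2*u) + 5*exp(u) + 1)^2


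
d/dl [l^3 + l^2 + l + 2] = 3*l^2 + 2*l + 1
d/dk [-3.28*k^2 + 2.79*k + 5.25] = 2.79 - 6.56*k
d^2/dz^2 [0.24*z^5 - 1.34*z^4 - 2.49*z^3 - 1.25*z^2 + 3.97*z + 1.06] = 4.8*z^3 - 16.08*z^2 - 14.94*z - 2.5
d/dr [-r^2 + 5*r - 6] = 5 - 2*r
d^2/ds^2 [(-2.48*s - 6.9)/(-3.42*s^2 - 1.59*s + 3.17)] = ((2.48*s + 6.9)*(6.84*s + 1.59)*(13.68*s + 3.18) - (50.8896*s + 55.0824)*(3.42*s^2 + 1.59*s - 3.17))/(3.42*s^2 + 1.59*s - 3.17)^3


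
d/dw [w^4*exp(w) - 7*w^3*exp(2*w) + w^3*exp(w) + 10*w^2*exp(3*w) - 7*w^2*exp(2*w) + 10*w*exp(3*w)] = (w^4 - 14*w^3*exp(w) + 5*w^3 + 30*w^2*exp(2*w) - 35*w^2*exp(w) + 3*w^2 + 50*w*exp(2*w) - 14*w*exp(w) + 10*exp(2*w))*exp(w)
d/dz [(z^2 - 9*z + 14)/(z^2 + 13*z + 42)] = 2*(11*z^2 + 28*z - 280)/(z^4 + 26*z^3 + 253*z^2 + 1092*z + 1764)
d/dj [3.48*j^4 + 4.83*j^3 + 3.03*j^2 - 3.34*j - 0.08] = 13.92*j^3 + 14.49*j^2 + 6.06*j - 3.34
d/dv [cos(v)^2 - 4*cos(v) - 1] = 2*(2 - cos(v))*sin(v)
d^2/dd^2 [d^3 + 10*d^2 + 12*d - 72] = 6*d + 20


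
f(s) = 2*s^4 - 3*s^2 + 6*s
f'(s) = 8*s^3 - 6*s + 6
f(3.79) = 392.30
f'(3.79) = 418.78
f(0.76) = 3.49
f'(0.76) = 4.95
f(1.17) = 6.66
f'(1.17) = 11.79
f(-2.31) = 27.08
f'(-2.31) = -78.75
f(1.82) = 22.93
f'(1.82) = 43.31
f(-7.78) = 7099.11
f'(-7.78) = -3714.61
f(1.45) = 11.23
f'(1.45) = 21.69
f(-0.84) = -6.16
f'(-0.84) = 6.30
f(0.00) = 0.00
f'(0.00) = 6.00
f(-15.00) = 100485.00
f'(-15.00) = -26904.00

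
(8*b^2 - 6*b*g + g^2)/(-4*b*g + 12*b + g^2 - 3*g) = (-2*b + g)/(g - 3)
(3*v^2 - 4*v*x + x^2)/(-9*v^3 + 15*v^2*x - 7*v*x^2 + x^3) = 1/(-3*v + x)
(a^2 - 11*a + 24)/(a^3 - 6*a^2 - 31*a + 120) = 1/(a + 5)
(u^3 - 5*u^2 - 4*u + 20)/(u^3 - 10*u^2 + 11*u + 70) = (u - 2)/(u - 7)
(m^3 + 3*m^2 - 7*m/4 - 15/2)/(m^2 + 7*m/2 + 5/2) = (m^2 + m/2 - 3)/(m + 1)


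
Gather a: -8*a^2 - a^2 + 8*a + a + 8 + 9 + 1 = -9*a^2 + 9*a + 18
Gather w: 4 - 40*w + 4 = 8 - 40*w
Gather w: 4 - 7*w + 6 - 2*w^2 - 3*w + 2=-2*w^2 - 10*w + 12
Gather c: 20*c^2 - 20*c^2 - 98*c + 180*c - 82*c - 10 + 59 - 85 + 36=0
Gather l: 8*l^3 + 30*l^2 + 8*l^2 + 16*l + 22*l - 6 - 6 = 8*l^3 + 38*l^2 + 38*l - 12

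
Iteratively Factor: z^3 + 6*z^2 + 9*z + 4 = (z + 1)*(z^2 + 5*z + 4) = (z + 1)*(z + 4)*(z + 1)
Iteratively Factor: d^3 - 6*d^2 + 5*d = (d - 5)*(d^2 - d) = (d - 5)*(d - 1)*(d)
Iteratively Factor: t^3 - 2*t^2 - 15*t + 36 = (t - 3)*(t^2 + t - 12) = (t - 3)^2*(t + 4)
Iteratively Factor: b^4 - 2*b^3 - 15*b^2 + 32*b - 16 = (b - 4)*(b^3 + 2*b^2 - 7*b + 4) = (b - 4)*(b + 4)*(b^2 - 2*b + 1) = (b - 4)*(b - 1)*(b + 4)*(b - 1)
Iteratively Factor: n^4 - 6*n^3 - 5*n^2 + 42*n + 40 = (n + 1)*(n^3 - 7*n^2 + 2*n + 40) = (n + 1)*(n + 2)*(n^2 - 9*n + 20) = (n - 5)*(n + 1)*(n + 2)*(n - 4)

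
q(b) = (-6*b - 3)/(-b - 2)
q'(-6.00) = 0.56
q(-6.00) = 8.25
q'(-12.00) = 0.09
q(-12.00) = 6.90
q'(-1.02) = 9.37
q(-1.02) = -3.18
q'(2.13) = 0.53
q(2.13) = 3.82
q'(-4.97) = 1.02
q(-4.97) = 9.03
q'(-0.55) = 4.28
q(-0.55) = -0.21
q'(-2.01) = 90000.00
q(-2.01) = 906.00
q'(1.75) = 0.64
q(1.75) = 3.60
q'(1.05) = 0.97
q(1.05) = 3.05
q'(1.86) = 0.60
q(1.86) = 3.67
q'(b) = (-6*b - 3)/(-b - 2)^2 - 6/(-b - 2) = 9/(b + 2)^2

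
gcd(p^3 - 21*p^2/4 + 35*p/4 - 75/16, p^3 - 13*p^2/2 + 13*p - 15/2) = p - 5/2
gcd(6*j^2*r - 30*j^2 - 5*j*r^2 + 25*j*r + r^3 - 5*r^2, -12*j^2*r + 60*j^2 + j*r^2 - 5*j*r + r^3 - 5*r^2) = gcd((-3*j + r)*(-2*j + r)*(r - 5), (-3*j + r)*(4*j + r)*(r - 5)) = -3*j*r + 15*j + r^2 - 5*r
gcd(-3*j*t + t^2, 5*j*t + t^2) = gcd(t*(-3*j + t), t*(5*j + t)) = t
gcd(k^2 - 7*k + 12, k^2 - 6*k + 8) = k - 4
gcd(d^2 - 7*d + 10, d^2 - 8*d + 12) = d - 2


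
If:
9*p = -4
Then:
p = -4/9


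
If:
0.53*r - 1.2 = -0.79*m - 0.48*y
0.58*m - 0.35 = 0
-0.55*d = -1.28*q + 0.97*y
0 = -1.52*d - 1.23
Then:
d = -0.81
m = 0.60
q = 0.7578125*y - 0.347707648026316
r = 1.36467143786597 - 0.905660377358491*y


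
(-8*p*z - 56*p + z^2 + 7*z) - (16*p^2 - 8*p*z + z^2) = -16*p^2 - 56*p + 7*z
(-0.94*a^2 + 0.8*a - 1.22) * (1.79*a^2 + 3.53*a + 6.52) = -1.6826*a^4 - 1.8862*a^3 - 5.4886*a^2 + 0.909400000000001*a - 7.9544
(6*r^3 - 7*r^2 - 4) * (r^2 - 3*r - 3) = 6*r^5 - 25*r^4 + 3*r^3 + 17*r^2 + 12*r + 12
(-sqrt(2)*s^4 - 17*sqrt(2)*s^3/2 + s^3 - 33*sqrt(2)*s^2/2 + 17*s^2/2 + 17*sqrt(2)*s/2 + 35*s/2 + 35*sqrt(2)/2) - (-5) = -sqrt(2)*s^4 - 17*sqrt(2)*s^3/2 + s^3 - 33*sqrt(2)*s^2/2 + 17*s^2/2 + 17*sqrt(2)*s/2 + 35*s/2 + 5 + 35*sqrt(2)/2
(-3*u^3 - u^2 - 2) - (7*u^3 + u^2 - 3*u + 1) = -10*u^3 - 2*u^2 + 3*u - 3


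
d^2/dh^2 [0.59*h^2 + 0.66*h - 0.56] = 1.18000000000000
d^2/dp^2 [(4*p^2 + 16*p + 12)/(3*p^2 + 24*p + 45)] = -32/(3*p^3 + 45*p^2 + 225*p + 375)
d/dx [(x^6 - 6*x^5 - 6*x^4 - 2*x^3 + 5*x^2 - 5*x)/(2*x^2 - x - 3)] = (8*x^7 - 41*x^6 - 18*x^5 + 104*x^4 + 76*x^3 + 23*x^2 - 30*x + 15)/(4*x^4 - 4*x^3 - 11*x^2 + 6*x + 9)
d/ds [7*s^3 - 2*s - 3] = 21*s^2 - 2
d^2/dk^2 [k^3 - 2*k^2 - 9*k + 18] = 6*k - 4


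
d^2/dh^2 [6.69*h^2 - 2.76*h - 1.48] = 13.3800000000000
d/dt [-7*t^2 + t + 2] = 1 - 14*t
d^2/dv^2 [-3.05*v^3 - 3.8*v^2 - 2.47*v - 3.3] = -18.3*v - 7.6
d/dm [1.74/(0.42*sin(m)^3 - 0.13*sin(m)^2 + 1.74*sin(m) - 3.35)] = (-2.1924*sin(m)^2 + 0.4524*sin(m) - 3.0276)*cos(m)/(0.42*sin(m)^3 - 0.13*sin(m)^2 + 1.74*sin(m) - 3.35)^2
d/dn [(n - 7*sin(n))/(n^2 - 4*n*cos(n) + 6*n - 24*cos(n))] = ((1 - 7*cos(n))*(n^2 - 4*n*cos(n) + 6*n - 24*cos(n)) - 2*(n - 7*sin(n))*(2*n*sin(n) + n + 12*sin(n) - 2*cos(n) + 3))/((n + 6)^2*(n - 4*cos(n))^2)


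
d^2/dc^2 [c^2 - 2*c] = 2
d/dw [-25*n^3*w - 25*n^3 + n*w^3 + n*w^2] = n*(-25*n^2 + 3*w^2 + 2*w)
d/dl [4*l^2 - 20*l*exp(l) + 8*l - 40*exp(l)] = -20*l*exp(l) + 8*l - 60*exp(l) + 8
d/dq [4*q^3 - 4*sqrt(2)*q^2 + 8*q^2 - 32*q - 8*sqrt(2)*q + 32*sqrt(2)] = 12*q^2 - 8*sqrt(2)*q + 16*q - 32 - 8*sqrt(2)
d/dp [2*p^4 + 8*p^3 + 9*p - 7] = 8*p^3 + 24*p^2 + 9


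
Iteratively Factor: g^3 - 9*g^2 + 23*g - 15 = (g - 5)*(g^2 - 4*g + 3) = (g - 5)*(g - 3)*(g - 1)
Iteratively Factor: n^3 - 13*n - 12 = (n - 4)*(n^2 + 4*n + 3) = (n - 4)*(n + 3)*(n + 1)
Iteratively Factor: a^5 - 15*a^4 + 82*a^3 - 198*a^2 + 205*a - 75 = (a - 5)*(a^4 - 10*a^3 + 32*a^2 - 38*a + 15) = (a - 5)^2*(a^3 - 5*a^2 + 7*a - 3) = (a - 5)^2*(a - 3)*(a^2 - 2*a + 1) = (a - 5)^2*(a - 3)*(a - 1)*(a - 1)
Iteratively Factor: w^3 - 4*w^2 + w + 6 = (w - 3)*(w^2 - w - 2) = (w - 3)*(w - 2)*(w + 1)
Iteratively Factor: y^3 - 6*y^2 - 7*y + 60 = (y - 5)*(y^2 - y - 12) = (y - 5)*(y - 4)*(y + 3)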